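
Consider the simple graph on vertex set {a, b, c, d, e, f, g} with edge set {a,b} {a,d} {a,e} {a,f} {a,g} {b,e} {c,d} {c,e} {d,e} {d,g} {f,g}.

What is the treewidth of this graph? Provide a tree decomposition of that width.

Treewidth 2.
One such decomposition:
Bags: B1 = {a, b, e}  B2 = {a, d, e}  B3 = {a, d, g}  B4 = {c, d, e}  B5 = {a, f, g}
Tree: B1–B2, B2–B3, B2–B4, B3–B5

Each bag holds 3 vertices, so the decomposition has width 2, which upper-bounds the treewidth. On the other hand G contains the 3-clique {c, d, e}. A clique must lie in a single bag of any decomposition, so no decomposition can have width below 2. Hence tw(G) = 2 exactly.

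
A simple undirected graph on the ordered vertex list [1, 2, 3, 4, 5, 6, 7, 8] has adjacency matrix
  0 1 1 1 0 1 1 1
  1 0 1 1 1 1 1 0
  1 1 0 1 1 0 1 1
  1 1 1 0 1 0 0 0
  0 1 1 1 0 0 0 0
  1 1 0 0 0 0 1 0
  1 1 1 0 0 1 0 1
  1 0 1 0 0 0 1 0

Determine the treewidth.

3

A width-3 tree decomposition is:
Bags: B1 = {1, 2, 3, 7}  B2 = {1, 2, 6, 7}  B3 = {1, 3, 7, 8}  B4 = {1, 2, 3, 4}  B5 = {2, 3, 4, 5}
Tree: B1–B2, B1–B3, B1–B4, B4–B5
Each bag holds 4 vertices, so the decomposition has width 3, which upper-bounds the treewidth. For the lower bound, the 4 vertices {1, 3, 7, 8} are pairwise adjacent, and any tree decomposition puts a clique entirely inside one bag — forcing width ≥ 3. The upper and lower bounds meet at 3, so that is the treewidth.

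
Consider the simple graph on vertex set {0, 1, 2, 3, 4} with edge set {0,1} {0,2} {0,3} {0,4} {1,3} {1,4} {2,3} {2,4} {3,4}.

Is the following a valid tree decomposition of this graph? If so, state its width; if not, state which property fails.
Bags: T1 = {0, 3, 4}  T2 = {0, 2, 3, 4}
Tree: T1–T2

No — vertex 1 appears in no bag.

A tree decomposition must satisfy three properties: every vertex lies in some bag; for every edge, both endpoints lie together in some bag; and for every vertex, the bags containing it form a connected subtree. Here vertex 1 appears in no bag, so the decomposition is invalid.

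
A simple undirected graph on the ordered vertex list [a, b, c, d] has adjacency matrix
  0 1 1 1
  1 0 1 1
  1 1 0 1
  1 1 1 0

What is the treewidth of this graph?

3

A width-3 tree decomposition is:
Bags: B1 = {a, b, c, d}
Tree: (single bag)
With just one bag of size 4, the width is 4 − 1 = 3, so tw(G) ≤ 3. For the lower bound, the 4 vertices {a, b, c, d} are pairwise adjacent, and any tree decomposition puts a clique entirely inside one bag — forcing width ≥ 3. Therefore the treewidth is 3.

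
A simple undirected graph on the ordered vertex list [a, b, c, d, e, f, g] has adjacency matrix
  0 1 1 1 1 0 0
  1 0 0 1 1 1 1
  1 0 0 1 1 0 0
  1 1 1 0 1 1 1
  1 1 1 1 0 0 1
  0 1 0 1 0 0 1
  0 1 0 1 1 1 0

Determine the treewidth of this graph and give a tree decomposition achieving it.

Treewidth 3.
One optimal decomposition is:
Bags: B1 = {a, b, d, e}  B2 = {a, c, d, e}  B3 = {b, d, e, g}  B4 = {b, d, f, g}
Tree: B1–B2, B1–B3, B3–B4

The largest bag has 4 vertices, giving width 3; this decomposition certifies tw(G) ≤ 3. Conversely, {a, c, d, e} is a clique of size 4, and the vertices of any clique must share a bag in every tree decomposition; so some bag has ≥ 4 vertices and tw(G) ≥ 3. The upper and lower bounds meet at 3, so that is the treewidth.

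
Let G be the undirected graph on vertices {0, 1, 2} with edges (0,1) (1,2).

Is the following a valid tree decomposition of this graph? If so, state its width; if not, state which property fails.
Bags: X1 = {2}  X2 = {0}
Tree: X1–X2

No — vertex 1 appears in no bag.

A tree decomposition must satisfy three properties: every vertex lies in some bag; for every edge, both endpoints lie together in some bag; and for every vertex, the bags containing it form a connected subtree. Here vertex 1 appears in no bag, so the decomposition is invalid.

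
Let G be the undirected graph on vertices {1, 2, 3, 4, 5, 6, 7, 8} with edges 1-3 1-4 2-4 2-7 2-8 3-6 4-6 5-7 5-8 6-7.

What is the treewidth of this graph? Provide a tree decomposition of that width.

The largest bag has 3 vertices, giving width 2; this decomposition certifies tw(G) ≤ 2. For the lower bound, G contains the cycle 8–5–7–2–8, so G is not a forest; only forests have treewidth ≤ 1, hence tw(G) ≥ 2. Therefore the treewidth is 2.

Treewidth 2.
One such decomposition:
Bags: B1 = {2, 5, 8}  B2 = {2, 5, 7}  B3 = {2, 4, 7}  B4 = {4, 6, 7}  B5 = {1, 4, 6}  B6 = {1, 3, 6}
Tree: B1–B2, B2–B3, B3–B4, B4–B5, B5–B6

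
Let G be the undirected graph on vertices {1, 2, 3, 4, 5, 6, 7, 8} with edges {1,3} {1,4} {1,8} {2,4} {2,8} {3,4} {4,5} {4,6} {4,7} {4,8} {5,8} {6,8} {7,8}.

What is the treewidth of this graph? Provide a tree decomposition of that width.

Each bag holds 3 vertices, so the decomposition has width 2, which upper-bounds the treewidth. On the other hand G contains the 3-clique {1, 4, 8}. A clique must lie in a single bag of any decomposition, so no decomposition can have width below 2. Hence tw(G) = 2 exactly.

Treewidth 2.
One optimal decomposition is:
Bags: B1 = {1, 4, 8}  B2 = {4, 7, 8}  B3 = {4, 6, 8}  B4 = {1, 3, 4}  B5 = {4, 5, 8}  B6 = {2, 4, 8}
Tree: B1–B2, B2–B3, B1–B4, B2–B5, B3–B6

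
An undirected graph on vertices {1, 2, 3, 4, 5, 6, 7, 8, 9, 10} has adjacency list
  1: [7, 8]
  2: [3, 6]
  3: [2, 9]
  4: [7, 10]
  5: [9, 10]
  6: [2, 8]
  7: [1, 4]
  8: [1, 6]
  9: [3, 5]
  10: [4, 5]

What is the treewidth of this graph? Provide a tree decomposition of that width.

Every bag has size at most 3, so the width is 3 − 1 = 2 and tw(G) ≤ 2. For the lower bound, G contains the cycle 7–1–8–6–2–3–9–5–10–4–7, so G is not a forest; only forests have treewidth ≤ 1, hence tw(G) ≥ 2. Combining the bounds, tw(G) = 2.

Treewidth 2.
One such decomposition:
Bags: B1 = {1, 7, 8}  B2 = {6, 7, 8}  B3 = {2, 6, 7}  B4 = {2, 3, 7}  B5 = {3, 7, 9}  B6 = {5, 7, 9}  B7 = {5, 7, 10}  B8 = {4, 7, 10}
Tree: B1–B2, B2–B3, B3–B4, B4–B5, B5–B6, B6–B7, B7–B8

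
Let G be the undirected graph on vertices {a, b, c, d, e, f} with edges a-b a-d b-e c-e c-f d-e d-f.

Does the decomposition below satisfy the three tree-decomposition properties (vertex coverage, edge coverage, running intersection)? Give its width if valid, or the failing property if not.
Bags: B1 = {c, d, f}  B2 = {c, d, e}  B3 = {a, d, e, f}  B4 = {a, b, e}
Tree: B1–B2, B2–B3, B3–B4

A tree decomposition must satisfy three properties: every vertex lies in some bag; for every edge, both endpoints lie together in some bag; and for every vertex, the bags containing it form a connected subtree. Here bags containing vertex f are not connected in the tree, so the decomposition is invalid.

No — bags containing vertex f are not connected in the tree.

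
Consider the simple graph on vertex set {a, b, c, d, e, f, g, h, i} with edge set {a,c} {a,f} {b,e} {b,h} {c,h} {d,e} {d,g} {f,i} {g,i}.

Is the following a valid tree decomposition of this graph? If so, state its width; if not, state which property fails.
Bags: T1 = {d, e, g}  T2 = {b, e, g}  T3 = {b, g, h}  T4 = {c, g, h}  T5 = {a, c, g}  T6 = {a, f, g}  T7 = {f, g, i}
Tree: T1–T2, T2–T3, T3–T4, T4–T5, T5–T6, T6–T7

Yes; width 2.

Vertex coverage: the bags together contain {a, b, c, d, e, f, g, h, i}, the full vertex set. Edge coverage: each edge of G has both endpoints in at least one bag. Running intersection: for every vertex, the bags containing it form a connected subtree. All three properties hold, so this is a valid tree decomposition of width max|bag| − 1 = 2, and hence tw(G) ≤ 2.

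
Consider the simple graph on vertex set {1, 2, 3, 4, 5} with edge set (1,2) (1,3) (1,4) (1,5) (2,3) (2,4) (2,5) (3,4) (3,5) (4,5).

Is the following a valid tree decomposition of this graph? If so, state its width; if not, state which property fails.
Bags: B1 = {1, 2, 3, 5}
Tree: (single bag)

A tree decomposition must satisfy three properties: every vertex lies in some bag; for every edge, both endpoints lie together in some bag; and for every vertex, the bags containing it form a connected subtree. Here vertex 4 appears in no bag, so the decomposition is invalid.

No — vertex 4 appears in no bag.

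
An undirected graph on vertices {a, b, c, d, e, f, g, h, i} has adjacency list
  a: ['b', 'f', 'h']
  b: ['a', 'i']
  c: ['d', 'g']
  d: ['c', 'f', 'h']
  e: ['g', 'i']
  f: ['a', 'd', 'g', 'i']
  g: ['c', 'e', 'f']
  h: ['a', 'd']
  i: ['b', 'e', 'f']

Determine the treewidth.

A width-3 tree decomposition is:
Bags: B1 = {a, c, d, h}  B2 = {a, c, d, f}  B3 = {a, c, f, g}  B4 = {a, b, f, g}  B5 = {b, f, g, i}  B6 = {b, e, g, i}
Tree: B1–B2, B2–B3, B3–B4, B4–B5, B5–B6
Each bag holds 4 vertices, so the decomposition has width 3, which upper-bounds the treewidth. For the lower bound: the 4 vertex sets {c,d,h}, {a}, {f}, {b,e,g,i} are disjoint, each induces a connected subgraph, and every pair is joined by at least one edge of G. Contracting each set to a single vertex therefore yields K_{4} as a minor, and since treewidth is minor-monotone, tw(G) ≥ tw(K_{4}) = 3. The upper and lower bounds meet at 3, so that is the treewidth.

3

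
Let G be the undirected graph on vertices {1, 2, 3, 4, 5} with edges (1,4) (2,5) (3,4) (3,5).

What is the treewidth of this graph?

1

A width-1 tree decomposition is:
Bags: B1 = {2, 5}  B2 = {3, 5}  B3 = {3, 4}  B4 = {1, 4}
Tree: B1–B2, B2–B3, B3–B4
Every bag has size at most 2, so the width is 2 − 1 = 1 and tw(G) ≤ 1. G has an edge, so its treewidth is at least 1. Therefore the treewidth is 1.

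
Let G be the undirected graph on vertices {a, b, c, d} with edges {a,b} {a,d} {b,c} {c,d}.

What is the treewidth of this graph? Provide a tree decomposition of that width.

Every bag has size at most 3, so the width is 3 − 1 = 2 and tw(G) ≤ 2. The edges b–a–d–c–b form a cycle, so G is not a tree and its treewidth is at least 2. Hence tw(G) = 2 exactly.

Treewidth 2.
One such decomposition:
Bags: B1 = {a, b, d}  B2 = {b, c, d}
Tree: B1–B2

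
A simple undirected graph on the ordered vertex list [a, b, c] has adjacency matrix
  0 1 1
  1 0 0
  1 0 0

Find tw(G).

1

A width-1 tree decomposition is:
Bags: B1 = {a, b}  B2 = {a, c}
Tree: B1–B2
Each bag holds 2 vertices, so the decomposition has width 1, which upper-bounds the treewidth. G has an edge, so its treewidth is at least 1. Combining the bounds, tw(G) = 1.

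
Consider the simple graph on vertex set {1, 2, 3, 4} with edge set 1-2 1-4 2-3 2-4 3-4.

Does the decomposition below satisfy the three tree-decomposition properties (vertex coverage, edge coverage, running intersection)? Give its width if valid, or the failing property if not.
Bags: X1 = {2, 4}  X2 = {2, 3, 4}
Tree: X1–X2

A tree decomposition must satisfy three properties: every vertex lies in some bag; for every edge, both endpoints lie together in some bag; and for every vertex, the bags containing it form a connected subtree. Here vertex 1 appears in no bag, so the decomposition is invalid.

No — vertex 1 appears in no bag.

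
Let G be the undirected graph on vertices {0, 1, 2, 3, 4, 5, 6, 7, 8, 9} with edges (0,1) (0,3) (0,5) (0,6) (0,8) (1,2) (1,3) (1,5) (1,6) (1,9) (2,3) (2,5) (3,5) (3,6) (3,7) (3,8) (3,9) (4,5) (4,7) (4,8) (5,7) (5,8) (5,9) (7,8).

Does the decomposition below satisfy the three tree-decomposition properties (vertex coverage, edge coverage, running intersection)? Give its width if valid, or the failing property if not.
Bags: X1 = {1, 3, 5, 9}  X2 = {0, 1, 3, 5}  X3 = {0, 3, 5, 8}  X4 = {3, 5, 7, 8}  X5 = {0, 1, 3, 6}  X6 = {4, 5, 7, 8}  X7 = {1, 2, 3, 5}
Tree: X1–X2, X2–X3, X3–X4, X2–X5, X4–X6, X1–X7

Yes; width 3.

Every vertex of G appears in some bag (union = {0, 1, 2, 3, 4, 5, 6, 7, 8, 9}); every edge is covered by a bag; and for each vertex v the set of bags containing v is connected in the bag tree. The decomposition is therefore valid. The largest bag has 4 vertices, so the width is 3.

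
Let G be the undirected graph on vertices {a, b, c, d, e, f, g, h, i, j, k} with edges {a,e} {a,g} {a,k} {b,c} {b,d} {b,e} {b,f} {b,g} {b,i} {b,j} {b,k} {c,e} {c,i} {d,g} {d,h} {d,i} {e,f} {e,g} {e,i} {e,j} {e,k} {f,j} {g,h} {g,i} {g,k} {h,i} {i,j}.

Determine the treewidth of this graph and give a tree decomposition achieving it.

Treewidth 3.
One optimal decomposition is:
Bags: B1 = {b, e, g, i}  B2 = {b, d, g, i}  B3 = {d, g, h, i}  B4 = {b, c, e, i}  B5 = {b, e, i, j}  B6 = {b, e, g, k}  B7 = {a, e, g, k}  B8 = {b, e, f, j}
Tree: B1–B2, B2–B3, B1–B4, B4–B5, B1–B6, B6–B7, B5–B8

The largest bag has 4 vertices, giving width 3; this decomposition certifies tw(G) ≤ 3. For the lower bound, the 4 vertices {d, g, h, i} are pairwise adjacent, and any tree decomposition puts a clique entirely inside one bag — forcing width ≥ 3. Therefore the treewidth is 3.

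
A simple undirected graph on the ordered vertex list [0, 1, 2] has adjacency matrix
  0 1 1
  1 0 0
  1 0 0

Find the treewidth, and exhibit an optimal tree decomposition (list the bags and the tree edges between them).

The largest bag has 2 vertices, giving width 1; this decomposition certifies tw(G) ≤ 1. G has an edge, so its treewidth is at least 1. The upper and lower bounds meet at 1, so that is the treewidth.

Treewidth 1.
Bags: B1 = {0, 1}  B2 = {0, 2}
Tree: B1–B2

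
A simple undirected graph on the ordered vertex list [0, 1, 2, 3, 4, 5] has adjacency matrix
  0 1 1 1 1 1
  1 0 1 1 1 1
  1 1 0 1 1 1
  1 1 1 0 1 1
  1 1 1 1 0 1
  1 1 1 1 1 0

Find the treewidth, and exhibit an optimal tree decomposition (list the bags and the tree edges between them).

Treewidth 5.
One optimal decomposition is:
Bags: B1 = {0, 1, 2, 3, 4, 5}
Tree: (single bag)

A single bag containing all 6 vertices is trivially a valid decomposition of width 5. Conversely, {0, 1, 2, 3, 4, 5} is a clique of size 6, and the vertices of any clique must share a bag in every tree decomposition; so some bag has ≥ 6 vertices and tw(G) ≥ 5. Combining the bounds, tw(G) = 5.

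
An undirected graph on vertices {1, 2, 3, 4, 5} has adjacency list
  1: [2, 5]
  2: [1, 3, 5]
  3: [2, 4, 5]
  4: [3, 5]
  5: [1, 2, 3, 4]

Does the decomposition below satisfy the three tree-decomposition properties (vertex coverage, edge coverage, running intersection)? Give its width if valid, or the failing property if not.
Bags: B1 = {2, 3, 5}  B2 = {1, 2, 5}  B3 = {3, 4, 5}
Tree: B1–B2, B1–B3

Yes; width 2.

Vertex coverage: the bags together contain {1, 2, 3, 4, 5}, the full vertex set. Edge coverage: each edge of G has both endpoints in at least one bag. Running intersection: for every vertex, the bags containing it form a connected subtree. All three properties hold, so this is a valid tree decomposition of width max|bag| − 1 = 2, and hence tw(G) ≤ 2.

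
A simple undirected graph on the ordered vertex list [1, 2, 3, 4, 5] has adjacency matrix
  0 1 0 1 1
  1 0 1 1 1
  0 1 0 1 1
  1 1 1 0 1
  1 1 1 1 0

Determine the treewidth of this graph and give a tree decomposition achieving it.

The largest bag has 4 vertices, giving width 3; this decomposition certifies tw(G) ≤ 3. For the lower bound, the 4 vertices {1, 2, 4, 5} are pairwise adjacent, and any tree decomposition puts a clique entirely inside one bag — forcing width ≥ 3. Therefore the treewidth is 3.

Treewidth 3.
One such decomposition:
Bags: B1 = {2, 3, 4, 5}  B2 = {1, 2, 4, 5}
Tree: B1–B2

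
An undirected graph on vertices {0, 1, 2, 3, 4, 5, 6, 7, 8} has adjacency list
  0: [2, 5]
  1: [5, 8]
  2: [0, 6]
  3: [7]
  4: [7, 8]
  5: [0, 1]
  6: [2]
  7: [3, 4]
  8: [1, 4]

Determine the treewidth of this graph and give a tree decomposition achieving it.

The largest bag has 2 vertices, giving width 1; this decomposition certifies tw(G) ≤ 1. G has an edge, so its treewidth is at least 1. Therefore the treewidth is 1.

Treewidth 1.
Bags: B1 = {2, 6}  B2 = {0, 2}  B3 = {0, 5}  B4 = {1, 5}  B5 = {1, 8}  B6 = {4, 8}  B7 = {4, 7}  B8 = {3, 7}
Tree: B1–B2, B2–B3, B3–B4, B4–B5, B5–B6, B6–B7, B7–B8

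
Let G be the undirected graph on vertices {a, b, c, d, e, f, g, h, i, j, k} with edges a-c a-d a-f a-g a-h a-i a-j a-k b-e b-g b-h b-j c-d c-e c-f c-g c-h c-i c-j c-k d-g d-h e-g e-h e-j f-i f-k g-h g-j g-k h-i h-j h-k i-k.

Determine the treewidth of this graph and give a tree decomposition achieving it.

The largest bag has 5 vertices, giving width 4; this decomposition certifies tw(G) ≤ 4. On the other hand G contains the 5-clique {c, e, g, h, j}. A clique must lie in a single bag of any decomposition, so no decomposition can have width below 4. Therefore the treewidth is 4.

Treewidth 4.
One optimal decomposition is:
Bags: B1 = {a, c, f, i, k}  B2 = {a, c, h, i, k}  B3 = {a, c, g, h, k}  B4 = {a, c, g, h, j}  B5 = {c, e, g, h, j}  B6 = {a, c, d, g, h}  B7 = {b, e, g, h, j}
Tree: B1–B2, B2–B3, B3–B4, B4–B5, B4–B6, B5–B7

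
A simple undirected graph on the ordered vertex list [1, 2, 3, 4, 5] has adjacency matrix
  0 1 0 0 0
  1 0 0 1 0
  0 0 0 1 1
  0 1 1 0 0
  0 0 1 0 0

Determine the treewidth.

A width-1 tree decomposition is:
Bags: B1 = {2, 4}  B2 = {3, 4}  B3 = {3, 5}  B4 = {1, 2}
Tree: B1–B2, B2–B3, B1–B4
Every bag has size at most 2, so the width is 2 − 1 = 1 and tw(G) ≤ 1. Since G has at least one edge (e.g. 4–2), it is not an edgeless graph, so tw(G) ≥ 1. Hence tw(G) = 1 exactly.

1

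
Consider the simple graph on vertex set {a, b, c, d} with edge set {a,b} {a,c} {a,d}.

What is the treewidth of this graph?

A width-1 tree decomposition is:
Bags: B1 = {a, d}  B2 = {a, b}  B3 = {a, c}
Tree: B1–B2, B2–B3
Every bag has size at most 2, so the width is 2 − 1 = 1 and tw(G) ≤ 1. Since G has at least one edge (e.g. a–d), it is not an edgeless graph, so tw(G) ≥ 1. Therefore the treewidth is 1.

1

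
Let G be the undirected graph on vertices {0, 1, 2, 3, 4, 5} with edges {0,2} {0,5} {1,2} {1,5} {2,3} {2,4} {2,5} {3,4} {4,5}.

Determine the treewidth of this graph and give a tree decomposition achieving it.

Each bag holds 3 vertices, so the decomposition has width 2, which upper-bounds the treewidth. Conversely, {2, 3, 4} is a clique of size 3, and the vertices of any clique must share a bag in every tree decomposition; so some bag has ≥ 3 vertices and tw(G) ≥ 2. The upper and lower bounds meet at 2, so that is the treewidth.

Treewidth 2.
Bags: B1 = {1, 2, 5}  B2 = {2, 4, 5}  B3 = {2, 3, 4}  B4 = {0, 2, 5}
Tree: B1–B2, B2–B3, B2–B4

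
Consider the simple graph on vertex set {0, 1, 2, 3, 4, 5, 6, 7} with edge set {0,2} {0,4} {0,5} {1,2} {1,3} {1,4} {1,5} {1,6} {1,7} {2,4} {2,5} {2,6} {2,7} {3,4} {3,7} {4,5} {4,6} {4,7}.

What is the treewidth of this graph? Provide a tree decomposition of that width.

Treewidth 3.
One such decomposition:
Bags: B1 = {1, 2, 4, 7}  B2 = {1, 2, 4, 5}  B3 = {0, 2, 4, 5}  B4 = {1, 2, 4, 6}  B5 = {1, 3, 4, 7}
Tree: B1–B2, B2–B3, B1–B4, B1–B5

The largest bag has 4 vertices, giving width 3; this decomposition certifies tw(G) ≤ 3. For the lower bound, the 4 vertices {0, 2, 4, 5} are pairwise adjacent, and any tree decomposition puts a clique entirely inside one bag — forcing width ≥ 3. Combining the bounds, tw(G) = 3.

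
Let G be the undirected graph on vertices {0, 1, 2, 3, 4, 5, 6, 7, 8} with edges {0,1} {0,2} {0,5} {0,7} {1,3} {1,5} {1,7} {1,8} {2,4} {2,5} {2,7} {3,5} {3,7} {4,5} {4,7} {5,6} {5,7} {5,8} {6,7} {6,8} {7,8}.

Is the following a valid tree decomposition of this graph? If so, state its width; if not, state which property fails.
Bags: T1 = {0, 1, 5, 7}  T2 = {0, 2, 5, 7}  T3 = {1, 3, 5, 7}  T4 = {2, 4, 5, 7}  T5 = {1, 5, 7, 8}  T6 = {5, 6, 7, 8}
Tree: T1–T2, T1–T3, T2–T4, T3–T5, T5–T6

Checking the three conditions: (i) the bags cover all of {0, 1, 2, 3, 4, 5, 6, 7, 8}; (ii) for each edge, some bag contains both endpoints; (iii) the bags containing any fixed vertex form a subtree. All hold, so the decomposition is valid with width 4 − 1 = 3.

Yes; width 3.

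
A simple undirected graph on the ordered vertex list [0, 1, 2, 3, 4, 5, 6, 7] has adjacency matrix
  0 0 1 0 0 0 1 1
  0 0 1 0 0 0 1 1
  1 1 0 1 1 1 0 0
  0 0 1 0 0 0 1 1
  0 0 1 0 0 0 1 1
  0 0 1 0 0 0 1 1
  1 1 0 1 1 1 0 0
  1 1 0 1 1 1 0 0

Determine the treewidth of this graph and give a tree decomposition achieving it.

Every bag has size at most 4, so the width is 4 − 1 = 3 and tw(G) ≤ 3. For the lower bound: the 4 vertex sets {5,7}, {1,6}, {2}, {0} are disjoint, each induces a connected subgraph, and every pair is joined by at least one edge of G. Contracting each set to a single vertex therefore yields K_{4} as a minor, and since treewidth is minor-monotone, tw(G) ≥ tw(K_{4}) = 3. Combining the bounds, tw(G) = 3.

Treewidth 3.
One such decomposition:
Bags: B1 = {2, 5, 6, 7}  B2 = {1, 2, 6, 7}  B3 = {0, 2, 6, 7}  B4 = {2, 3, 6, 7}  B5 = {2, 4, 6, 7}
Tree: B1–B2, B2–B3, B3–B4, B4–B5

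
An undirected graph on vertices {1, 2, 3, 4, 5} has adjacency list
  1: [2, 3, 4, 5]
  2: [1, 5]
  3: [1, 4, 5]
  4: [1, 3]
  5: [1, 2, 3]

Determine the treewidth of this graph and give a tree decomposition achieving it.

Treewidth 2.
Bags: B1 = {1, 2, 5}  B2 = {1, 3, 5}  B3 = {1, 3, 4}
Tree: B1–B2, B2–B3

Every bag has size at most 3, so the width is 3 − 1 = 2 and tw(G) ≤ 2. For the lower bound, the 3 vertices {1, 2, 5} are pairwise adjacent, and any tree decomposition puts a clique entirely inside one bag — forcing width ≥ 2. Combining the bounds, tw(G) = 2.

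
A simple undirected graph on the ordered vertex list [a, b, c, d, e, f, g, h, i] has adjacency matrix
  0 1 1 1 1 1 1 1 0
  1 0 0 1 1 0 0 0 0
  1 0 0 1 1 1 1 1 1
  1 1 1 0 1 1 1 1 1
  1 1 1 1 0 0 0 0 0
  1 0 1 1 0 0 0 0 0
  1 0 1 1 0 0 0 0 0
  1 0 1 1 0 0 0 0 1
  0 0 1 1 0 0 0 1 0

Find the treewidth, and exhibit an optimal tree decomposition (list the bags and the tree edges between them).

Every bag has size at most 4, so the width is 4 − 1 = 3 and tw(G) ≤ 3. Conversely, {a, c, d, g} is a clique of size 4, and the vertices of any clique must share a bag in every tree decomposition; so some bag has ≥ 4 vertices and tw(G) ≥ 3. Therefore the treewidth is 3.

Treewidth 3.
One such decomposition:
Bags: B1 = {a, b, d, e}  B2 = {a, c, d, e}  B3 = {a, c, d, g}  B4 = {a, c, d, f}  B5 = {a, c, d, h}  B6 = {c, d, h, i}
Tree: B1–B2, B2–B3, B3–B4, B3–B5, B5–B6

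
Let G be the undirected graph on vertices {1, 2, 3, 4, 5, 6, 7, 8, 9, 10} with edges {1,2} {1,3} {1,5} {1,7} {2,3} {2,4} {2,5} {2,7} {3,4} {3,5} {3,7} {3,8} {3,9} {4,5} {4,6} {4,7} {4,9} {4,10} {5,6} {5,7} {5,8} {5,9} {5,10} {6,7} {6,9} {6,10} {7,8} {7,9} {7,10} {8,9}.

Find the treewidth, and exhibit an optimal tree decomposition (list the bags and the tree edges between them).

Treewidth 4.
One optimal decomposition is:
Bags: B1 = {2, 3, 4, 5, 7}  B2 = {3, 4, 5, 7, 9}  B3 = {4, 5, 6, 7, 9}  B4 = {1, 2, 3, 5, 7}  B5 = {3, 5, 7, 8, 9}  B6 = {4, 5, 6, 7, 10}
Tree: B1–B2, B2–B3, B1–B4, B2–B5, B3–B6

The largest bag has 5 vertices, giving width 4; this decomposition certifies tw(G) ≤ 4. For the lower bound, the 5 vertices {4, 5, 6, 7, 10} are pairwise adjacent, and any tree decomposition puts a clique entirely inside one bag — forcing width ≥ 4. The upper and lower bounds meet at 4, so that is the treewidth.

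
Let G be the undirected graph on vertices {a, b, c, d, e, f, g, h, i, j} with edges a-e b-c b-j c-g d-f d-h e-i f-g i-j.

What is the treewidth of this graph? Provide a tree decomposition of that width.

Each bag holds 2 vertices, so the decomposition has width 1, which upper-bounds the treewidth. Since G has at least one edge (e.g. a–e), it is not an edgeless graph, so tw(G) ≥ 1. Therefore the treewidth is 1.

Treewidth 1.
Bags: B1 = {a, e}  B2 = {e, i}  B3 = {i, j}  B4 = {b, j}  B5 = {b, c}  B6 = {c, g}  B7 = {f, g}  B8 = {d, f}  B9 = {d, h}
Tree: B1–B2, B2–B3, B3–B4, B4–B5, B5–B6, B6–B7, B7–B8, B8–B9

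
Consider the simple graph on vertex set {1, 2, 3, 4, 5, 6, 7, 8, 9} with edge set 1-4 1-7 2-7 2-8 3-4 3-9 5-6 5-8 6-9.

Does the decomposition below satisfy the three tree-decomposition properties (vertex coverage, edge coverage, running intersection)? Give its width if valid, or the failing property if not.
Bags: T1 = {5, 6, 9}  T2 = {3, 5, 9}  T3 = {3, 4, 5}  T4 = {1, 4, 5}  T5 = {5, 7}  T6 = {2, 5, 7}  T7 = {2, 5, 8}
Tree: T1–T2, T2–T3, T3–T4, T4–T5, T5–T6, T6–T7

No — edge (1,7) lies in no bag.

A tree decomposition must satisfy three properties: every vertex lies in some bag; for every edge, both endpoints lie together in some bag; and for every vertex, the bags containing it form a connected subtree. Here edge (1,7) lies in no bag, so the decomposition is invalid.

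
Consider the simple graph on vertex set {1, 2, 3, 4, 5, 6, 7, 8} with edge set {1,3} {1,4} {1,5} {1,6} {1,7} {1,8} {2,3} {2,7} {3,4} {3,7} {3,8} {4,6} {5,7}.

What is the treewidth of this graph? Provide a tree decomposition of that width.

The largest bag has 3 vertices, giving width 2; this decomposition certifies tw(G) ≤ 2. Conversely, {1, 3, 8} is a clique of size 3, and the vertices of any clique must share a bag in every tree decomposition; so some bag has ≥ 3 vertices and tw(G) ≥ 2. Combining the bounds, tw(G) = 2.

Treewidth 2.
One optimal decomposition is:
Bags: B1 = {2, 3, 7}  B2 = {1, 3, 7}  B3 = {1, 5, 7}  B4 = {1, 3, 4}  B5 = {1, 4, 6}  B6 = {1, 3, 8}
Tree: B1–B2, B2–B3, B2–B4, B4–B5, B4–B6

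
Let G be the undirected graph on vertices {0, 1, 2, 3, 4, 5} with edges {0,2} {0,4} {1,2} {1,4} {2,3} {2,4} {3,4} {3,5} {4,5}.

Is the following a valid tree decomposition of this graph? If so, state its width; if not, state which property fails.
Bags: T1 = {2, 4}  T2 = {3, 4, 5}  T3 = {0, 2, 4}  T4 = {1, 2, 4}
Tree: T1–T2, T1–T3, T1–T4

No — edge (3,2) lies in no bag.

A tree decomposition must satisfy three properties: every vertex lies in some bag; for every edge, both endpoints lie together in some bag; and for every vertex, the bags containing it form a connected subtree. Here edge (3,2) lies in no bag, so the decomposition is invalid.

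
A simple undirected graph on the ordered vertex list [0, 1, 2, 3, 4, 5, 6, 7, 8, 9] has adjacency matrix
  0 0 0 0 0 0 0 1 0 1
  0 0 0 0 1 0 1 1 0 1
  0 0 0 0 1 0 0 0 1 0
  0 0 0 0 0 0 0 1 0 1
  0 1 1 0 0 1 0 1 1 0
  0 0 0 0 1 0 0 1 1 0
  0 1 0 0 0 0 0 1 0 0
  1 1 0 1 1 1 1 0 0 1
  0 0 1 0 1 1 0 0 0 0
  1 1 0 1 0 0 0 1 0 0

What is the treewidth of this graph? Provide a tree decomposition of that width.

Treewidth 2.
One optimal decomposition is:
Bags: B1 = {1, 4, 7}  B2 = {4, 5, 7}  B3 = {4, 5, 8}  B4 = {2, 4, 8}  B5 = {1, 7, 9}  B6 = {0, 7, 9}  B7 = {3, 7, 9}  B8 = {1, 6, 7}
Tree: B1–B2, B2–B3, B3–B4, B1–B5, B5–B6, B5–B7, B1–B8

Every bag has size at most 3, so the width is 3 − 1 = 2 and tw(G) ≤ 2. For the lower bound, the 3 vertices {2, 4, 8} are pairwise adjacent, and any tree decomposition puts a clique entirely inside one bag — forcing width ≥ 2. Combining the bounds, tw(G) = 2.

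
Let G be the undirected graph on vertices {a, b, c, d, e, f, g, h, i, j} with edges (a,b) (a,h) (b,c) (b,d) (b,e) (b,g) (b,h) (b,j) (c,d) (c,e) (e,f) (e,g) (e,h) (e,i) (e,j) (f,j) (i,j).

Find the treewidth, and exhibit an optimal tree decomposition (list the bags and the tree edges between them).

Every bag has size at most 3, so the width is 3 − 1 = 2 and tw(G) ≤ 2. On the other hand G contains the 3-clique {e, f, j}. A clique must lie in a single bag of any decomposition, so no decomposition can have width below 2. Combining the bounds, tw(G) = 2.

Treewidth 2.
One such decomposition:
Bags: B1 = {b, e, g}  B2 = {b, e, j}  B3 = {b, e, h}  B4 = {e, i, j}  B5 = {a, b, h}  B6 = {b, c, e}  B7 = {b, c, d}  B8 = {e, f, j}
Tree: B1–B2, B2–B3, B2–B4, B3–B5, B2–B6, B6–B7, B2–B8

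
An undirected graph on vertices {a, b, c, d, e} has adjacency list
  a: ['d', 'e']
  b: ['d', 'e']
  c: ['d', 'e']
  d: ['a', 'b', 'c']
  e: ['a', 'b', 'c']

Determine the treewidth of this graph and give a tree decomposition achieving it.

Each bag holds 3 vertices, so the decomposition has width 2, which upper-bounds the treewidth. Since b–d–a–e–b is a cycle in G, G is not acyclic. Forests are exactly the graphs of treewidth ≤ 1, so tw(G) ≥ 2. Hence tw(G) = 2 exactly.

Treewidth 2.
Bags: B1 = {b, d, e}  B2 = {a, d, e}  B3 = {c, d, e}
Tree: B1–B2, B2–B3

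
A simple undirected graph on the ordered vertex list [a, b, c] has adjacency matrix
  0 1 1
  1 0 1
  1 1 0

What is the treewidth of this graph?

2

A width-2 tree decomposition is:
Bags: B1 = {a, b, c}
Tree: (single bag)
With just one bag of size 3, the width is 3 − 1 = 2, so tw(G) ≤ 2. On the other hand G contains the 3-clique {a, b, c}. A clique must lie in a single bag of any decomposition, so no decomposition can have width below 2. Hence tw(G) = 2 exactly.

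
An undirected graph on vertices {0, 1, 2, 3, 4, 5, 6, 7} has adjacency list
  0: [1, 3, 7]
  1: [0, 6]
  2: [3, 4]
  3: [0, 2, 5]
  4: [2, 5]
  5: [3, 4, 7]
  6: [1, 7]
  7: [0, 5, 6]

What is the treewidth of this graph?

A width-2 tree decomposition is:
Bags: B1 = {0, 1, 6}  B2 = {0, 6, 7}  B3 = {0, 3, 7}  B4 = {3, 5, 7}  B5 = {2, 3, 5}  B6 = {2, 4, 5}
Tree: B1–B2, B2–B3, B3–B4, B4–B5, B5–B6
Every bag has size at most 3, so the width is 3 − 1 = 2 and tw(G) ≤ 2. For the lower bound, G contains the cycle 1–6–7–0–1, so G is not a forest; only forests have treewidth ≤ 1, hence tw(G) ≥ 2. Hence tw(G) = 2 exactly.

2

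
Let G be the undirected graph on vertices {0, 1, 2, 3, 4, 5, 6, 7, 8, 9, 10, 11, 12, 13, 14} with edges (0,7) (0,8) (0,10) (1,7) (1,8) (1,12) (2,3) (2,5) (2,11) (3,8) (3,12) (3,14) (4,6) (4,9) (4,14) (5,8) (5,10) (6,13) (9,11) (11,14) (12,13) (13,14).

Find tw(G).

3

A width-3 tree decomposition is:
Bags: B1 = {4, 6, 9, 11}  B2 = {4, 6, 11, 14}  B3 = {6, 11, 13, 14}  B4 = {2, 11, 13, 14}  B5 = {2, 3, 13, 14}  B6 = {2, 3, 12, 13}  B7 = {2, 3, 5, 12}  B8 = {3, 5, 8, 12}  B9 = {1, 5, 8, 12}  B10 = {1, 5, 8, 10}  B11 = {0, 1, 8, 10}  B12 = {0, 1, 7, 10}
Tree: B1–B2, B2–B3, B3–B4, B4–B5, B5–B6, B6–B7, B7–B8, B8–B9, B9–B10, B10–B11, B11–B12
Each bag holds 4 vertices, so the decomposition has width 3, which upper-bounds the treewidth. For the lower bound: the 4 vertex sets {4,6,9}, {11}, {14}, {2,3,12,13} are disjoint, each induces a connected subgraph, and every pair is joined by at least one edge of G. Contracting each set to a single vertex therefore yields K_{4} as a minor, and since treewidth is minor-monotone, tw(G) ≥ tw(K_{4}) = 3. Therefore the treewidth is 3.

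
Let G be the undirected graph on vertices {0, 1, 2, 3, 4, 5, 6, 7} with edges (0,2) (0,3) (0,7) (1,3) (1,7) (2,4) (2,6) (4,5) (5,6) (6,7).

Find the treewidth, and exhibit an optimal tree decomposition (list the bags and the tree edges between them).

Every bag has size at most 3, so the width is 3 − 1 = 2 and tw(G) ≤ 2. For the lower bound, G contains the cycle 4–5–6–2–4, so G is not a forest; only forests have treewidth ≤ 1, hence tw(G) ≥ 2. The upper and lower bounds meet at 2, so that is the treewidth.

Treewidth 2.
One optimal decomposition is:
Bags: B1 = {2, 4, 5}  B2 = {2, 5, 6}  B3 = {0, 2, 6}  B4 = {0, 6, 7}  B5 = {0, 3, 7}  B6 = {1, 3, 7}
Tree: B1–B2, B2–B3, B3–B4, B4–B5, B5–B6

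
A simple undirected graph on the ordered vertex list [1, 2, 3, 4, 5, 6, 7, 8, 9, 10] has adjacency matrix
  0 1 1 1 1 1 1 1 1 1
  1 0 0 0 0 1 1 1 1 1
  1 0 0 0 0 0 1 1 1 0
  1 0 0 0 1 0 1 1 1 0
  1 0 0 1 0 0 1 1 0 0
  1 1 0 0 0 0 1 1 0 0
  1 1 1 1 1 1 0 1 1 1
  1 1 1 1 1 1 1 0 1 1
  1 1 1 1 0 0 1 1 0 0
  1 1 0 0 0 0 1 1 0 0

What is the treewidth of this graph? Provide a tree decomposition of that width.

Treewidth 4.
Bags: B1 = {1, 4, 5, 7, 8}  B2 = {1, 4, 7, 8, 9}  B3 = {1, 2, 7, 8, 9}  B4 = {1, 2, 6, 7, 8}  B5 = {1, 3, 7, 8, 9}  B6 = {1, 2, 7, 8, 10}
Tree: B1–B2, B2–B3, B3–B4, B3–B5, B3–B6

Every bag has size at most 5, so the width is 5 − 1 = 4 and tw(G) ≤ 4. Conversely, {1, 2, 7, 8, 9} is a clique of size 5, and the vertices of any clique must share a bag in every tree decomposition; so some bag has ≥ 5 vertices and tw(G) ≥ 4. Combining the bounds, tw(G) = 4.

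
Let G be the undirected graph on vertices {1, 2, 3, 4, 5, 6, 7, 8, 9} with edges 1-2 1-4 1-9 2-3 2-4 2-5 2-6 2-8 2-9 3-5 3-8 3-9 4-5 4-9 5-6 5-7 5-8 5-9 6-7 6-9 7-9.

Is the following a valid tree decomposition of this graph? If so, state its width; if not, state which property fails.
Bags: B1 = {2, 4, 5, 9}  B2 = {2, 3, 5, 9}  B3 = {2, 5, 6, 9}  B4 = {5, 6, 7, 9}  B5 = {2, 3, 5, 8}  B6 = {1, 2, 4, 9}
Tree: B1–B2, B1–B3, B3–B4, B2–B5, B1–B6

Checking the three conditions: (i) the bags cover all of {1, 2, 3, 4, 5, 6, 7, 8, 9}; (ii) for each edge, some bag contains both endpoints; (iii) the bags containing any fixed vertex form a subtree. All hold, so the decomposition is valid with width 4 − 1 = 3.

Yes; width 3.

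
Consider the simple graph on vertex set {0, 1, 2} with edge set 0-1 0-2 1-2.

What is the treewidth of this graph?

2

A width-2 tree decomposition is:
Bags: B1 = {0, 1, 2}
Tree: (single bag)
With just one bag of size 3, the width is 3 − 1 = 2, so tw(G) ≤ 2. Conversely, {0, 1, 2} is a clique of size 3, and the vertices of any clique must share a bag in every tree decomposition; so some bag has ≥ 3 vertices and tw(G) ≥ 2. The upper and lower bounds meet at 2, so that is the treewidth.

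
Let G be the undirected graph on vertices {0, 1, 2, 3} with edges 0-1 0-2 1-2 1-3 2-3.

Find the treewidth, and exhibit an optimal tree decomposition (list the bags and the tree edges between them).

Treewidth 2.
Bags: B1 = {1, 2, 3}  B2 = {0, 1, 2}
Tree: B1–B2

The largest bag has 3 vertices, giving width 2; this decomposition certifies tw(G) ≤ 2. For the lower bound, the 3 vertices {0, 1, 2} are pairwise adjacent, and any tree decomposition puts a clique entirely inside one bag — forcing width ≥ 2. Therefore the treewidth is 2.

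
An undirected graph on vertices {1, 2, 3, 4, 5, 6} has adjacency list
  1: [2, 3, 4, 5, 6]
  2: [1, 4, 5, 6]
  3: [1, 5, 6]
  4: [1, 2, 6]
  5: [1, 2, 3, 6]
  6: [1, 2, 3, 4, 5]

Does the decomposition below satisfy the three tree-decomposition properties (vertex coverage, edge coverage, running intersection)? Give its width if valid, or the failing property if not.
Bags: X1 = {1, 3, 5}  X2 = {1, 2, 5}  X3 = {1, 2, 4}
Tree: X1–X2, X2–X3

A tree decomposition must satisfy three properties: every vertex lies in some bag; for every edge, both endpoints lie together in some bag; and for every vertex, the bags containing it form a connected subtree. Here vertex 6 appears in no bag, so the decomposition is invalid.

No — vertex 6 appears in no bag.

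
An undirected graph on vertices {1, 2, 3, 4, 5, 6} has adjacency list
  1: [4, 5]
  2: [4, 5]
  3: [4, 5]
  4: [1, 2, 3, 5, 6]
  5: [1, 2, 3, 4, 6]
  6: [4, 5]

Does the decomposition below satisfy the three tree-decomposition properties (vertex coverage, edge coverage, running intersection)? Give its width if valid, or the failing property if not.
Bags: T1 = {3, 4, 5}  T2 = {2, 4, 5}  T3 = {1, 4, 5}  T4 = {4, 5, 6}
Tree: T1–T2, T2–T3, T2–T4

Yes; width 2.

Every vertex of G appears in some bag (union = {1, 2, 3, 4, 5, 6}); every edge is covered by a bag; and for each vertex v the set of bags containing v is connected in the bag tree. The decomposition is therefore valid. The largest bag has 3 vertices, so the width is 2.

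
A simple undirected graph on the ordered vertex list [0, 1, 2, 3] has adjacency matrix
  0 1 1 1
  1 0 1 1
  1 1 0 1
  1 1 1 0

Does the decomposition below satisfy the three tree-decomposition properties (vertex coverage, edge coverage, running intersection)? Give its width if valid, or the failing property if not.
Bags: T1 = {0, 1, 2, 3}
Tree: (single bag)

Checking the three conditions: (i) the bags cover all of {0, 1, 2, 3}; (ii) for each edge, some bag contains both endpoints; (iii) the bags containing any fixed vertex form a subtree. All hold, so the decomposition is valid with width 4 − 1 = 3.

Yes; width 3.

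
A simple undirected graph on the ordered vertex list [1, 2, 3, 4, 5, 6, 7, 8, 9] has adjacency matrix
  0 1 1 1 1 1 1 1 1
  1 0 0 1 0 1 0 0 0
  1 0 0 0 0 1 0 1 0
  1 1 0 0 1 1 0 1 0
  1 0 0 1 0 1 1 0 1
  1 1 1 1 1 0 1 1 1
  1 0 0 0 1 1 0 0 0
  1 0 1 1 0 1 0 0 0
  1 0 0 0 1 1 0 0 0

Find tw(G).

A width-3 tree decomposition is:
Bags: B1 = {1, 3, 6, 8}  B2 = {1, 4, 6, 8}  B3 = {1, 4, 5, 6}  B4 = {1, 5, 6, 9}  B5 = {1, 2, 4, 6}  B6 = {1, 5, 6, 7}
Tree: B1–B2, B2–B3, B3–B4, B3–B5, B4–B6
Each bag holds 4 vertices, so the decomposition has width 3, which upper-bounds the treewidth. Conversely, {1, 5, 6, 9} is a clique of size 4, and the vertices of any clique must share a bag in every tree decomposition; so some bag has ≥ 4 vertices and tw(G) ≥ 3. Hence tw(G) = 3 exactly.

3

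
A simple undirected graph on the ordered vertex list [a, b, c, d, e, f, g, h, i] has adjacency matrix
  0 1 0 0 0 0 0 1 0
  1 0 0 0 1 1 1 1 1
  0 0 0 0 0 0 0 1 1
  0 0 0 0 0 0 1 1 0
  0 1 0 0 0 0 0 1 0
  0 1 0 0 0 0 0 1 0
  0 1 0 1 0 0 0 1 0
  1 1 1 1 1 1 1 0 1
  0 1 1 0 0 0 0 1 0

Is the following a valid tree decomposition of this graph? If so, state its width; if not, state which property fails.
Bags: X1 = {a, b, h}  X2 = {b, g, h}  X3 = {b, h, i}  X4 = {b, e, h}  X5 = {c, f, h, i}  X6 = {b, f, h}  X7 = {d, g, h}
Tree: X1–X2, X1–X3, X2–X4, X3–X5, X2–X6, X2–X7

A tree decomposition must satisfy three properties: every vertex lies in some bag; for every edge, both endpoints lie together in some bag; and for every vertex, the bags containing it form a connected subtree. Here bags containing vertex f are not connected in the tree, so the decomposition is invalid.

No — bags containing vertex f are not connected in the tree.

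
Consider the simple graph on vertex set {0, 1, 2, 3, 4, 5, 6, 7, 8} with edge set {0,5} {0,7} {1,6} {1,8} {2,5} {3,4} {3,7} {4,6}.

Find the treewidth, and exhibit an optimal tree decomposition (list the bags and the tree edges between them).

Every bag has size at most 2, so the width is 2 − 1 = 1 and tw(G) ≤ 1. G has an edge, so its treewidth is at least 1. Therefore the treewidth is 1.

Treewidth 1.
One optimal decomposition is:
Bags: B1 = {2, 5}  B2 = {0, 5}  B3 = {0, 7}  B4 = {3, 7}  B5 = {3, 4}  B6 = {4, 6}  B7 = {1, 6}  B8 = {1, 8}
Tree: B1–B2, B2–B3, B3–B4, B4–B5, B5–B6, B6–B7, B7–B8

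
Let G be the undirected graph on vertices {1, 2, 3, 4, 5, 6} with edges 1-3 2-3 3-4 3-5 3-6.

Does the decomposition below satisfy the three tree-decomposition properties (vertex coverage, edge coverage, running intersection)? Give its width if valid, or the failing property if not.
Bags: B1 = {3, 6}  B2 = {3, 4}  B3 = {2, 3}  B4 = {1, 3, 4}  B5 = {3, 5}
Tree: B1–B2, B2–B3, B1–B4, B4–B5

No — bags containing vertex 4 are not connected in the tree.

A tree decomposition must satisfy three properties: every vertex lies in some bag; for every edge, both endpoints lie together in some bag; and for every vertex, the bags containing it form a connected subtree. Here bags containing vertex 4 are not connected in the tree, so the decomposition is invalid.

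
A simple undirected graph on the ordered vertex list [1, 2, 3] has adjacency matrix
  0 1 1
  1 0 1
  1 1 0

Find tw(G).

2

A width-2 tree decomposition is:
Bags: B1 = {1, 2, 3}
Tree: (single bag)
With just one bag of size 3, the width is 3 − 1 = 2, so tw(G) ≤ 2. On the other hand G contains the 3-clique {1, 2, 3}. A clique must lie in a single bag of any decomposition, so no decomposition can have width below 2. Hence tw(G) = 2 exactly.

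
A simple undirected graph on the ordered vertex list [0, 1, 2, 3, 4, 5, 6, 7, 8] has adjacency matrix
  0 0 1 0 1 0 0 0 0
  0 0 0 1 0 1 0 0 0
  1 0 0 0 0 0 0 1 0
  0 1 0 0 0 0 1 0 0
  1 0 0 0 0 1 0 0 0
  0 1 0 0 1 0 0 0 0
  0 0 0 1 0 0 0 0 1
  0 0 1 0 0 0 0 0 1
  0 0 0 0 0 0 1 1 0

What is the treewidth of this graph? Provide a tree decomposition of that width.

Treewidth 2.
One such decomposition:
Bags: B1 = {1, 3, 5}  B2 = {3, 5, 6}  B3 = {5, 6, 8}  B4 = {5, 7, 8}  B5 = {2, 5, 7}  B6 = {0, 2, 5}  B7 = {0, 4, 5}
Tree: B1–B2, B2–B3, B3–B4, B4–B5, B5–B6, B6–B7

Each bag holds 3 vertices, so the decomposition has width 2, which upper-bounds the treewidth. The edges 5–1–3–6–8–7–2–0–4–5 form a cycle, so G is not a tree and its treewidth is at least 2. Combining the bounds, tw(G) = 2.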